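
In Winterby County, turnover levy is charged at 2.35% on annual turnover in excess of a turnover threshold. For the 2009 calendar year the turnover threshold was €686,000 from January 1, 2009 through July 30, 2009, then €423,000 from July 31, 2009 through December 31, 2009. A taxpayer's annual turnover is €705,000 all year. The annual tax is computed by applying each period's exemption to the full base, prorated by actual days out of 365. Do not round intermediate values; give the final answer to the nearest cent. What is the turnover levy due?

January 1 – July 30, 2009: 211 days, exemption €686,000 → (€705,000 − €686,000) × 2.35% × 211/365 = €258.1137
July 31 – December 31, 2009: 154 days, exemption €423,000 → (€705,000 − €423,000) × 2.35% × 154/365 = €2,796.0493
Total = €3,054.1630

€3,054.16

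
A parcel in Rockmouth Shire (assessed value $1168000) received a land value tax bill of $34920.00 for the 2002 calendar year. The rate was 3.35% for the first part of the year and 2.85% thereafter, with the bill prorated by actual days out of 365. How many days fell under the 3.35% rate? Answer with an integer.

Let d = days at the first rate; then 365 − d days at the second rate.
$1168000 × [3.35%·d + 2.85%·(365−d)] / 365 = $34920.00
Solving gives d = 102, so the new rate took effect on April 13, 2002.

102 days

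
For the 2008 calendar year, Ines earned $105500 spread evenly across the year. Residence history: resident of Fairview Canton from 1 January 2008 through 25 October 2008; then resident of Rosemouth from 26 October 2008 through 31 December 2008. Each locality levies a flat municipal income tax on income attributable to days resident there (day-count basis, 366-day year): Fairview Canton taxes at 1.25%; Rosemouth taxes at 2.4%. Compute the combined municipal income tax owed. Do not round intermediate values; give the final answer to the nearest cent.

$1540.85

Fairview Canton, 1 January – 25 October 2008: 299 days → $105500 × 1.25% × 299/366 = $1077.3395
Rosemouth, 26 October – 31 December 2008: 67 days → $105500 × 2.4% × 67/366 = $463.5082
Total = $1540.8477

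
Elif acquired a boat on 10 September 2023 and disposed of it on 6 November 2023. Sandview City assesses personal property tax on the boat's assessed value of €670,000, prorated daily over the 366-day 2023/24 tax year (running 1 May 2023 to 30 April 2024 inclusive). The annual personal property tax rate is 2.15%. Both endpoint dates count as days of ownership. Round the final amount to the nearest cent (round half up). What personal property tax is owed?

Days held (10 September – 6 November 2023): 58 out of 366
Tax = €670,000 × 2.15% × 58/366 = €2,282.7596

€2,282.76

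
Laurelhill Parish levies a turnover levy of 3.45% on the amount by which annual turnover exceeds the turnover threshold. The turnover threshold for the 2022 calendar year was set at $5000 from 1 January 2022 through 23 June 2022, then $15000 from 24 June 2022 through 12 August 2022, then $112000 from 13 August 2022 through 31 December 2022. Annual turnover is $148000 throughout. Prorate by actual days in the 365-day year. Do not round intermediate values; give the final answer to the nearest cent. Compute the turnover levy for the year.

$3460.21

1 January – 23 June 2022: 174 days, exemption $5000 → ($148000 − $5000) × 3.45% × 174/365 = $2351.8603
24 June – 12 August 2022: 50 days, exemption $15000 → ($148000 − $15000) × 3.45% × 50/365 = $628.5616
13 August – 31 December 2022: 141 days, exemption $112000 → ($148000 − $112000) × 3.45% × 141/365 = $479.7863
Total = $3460.2082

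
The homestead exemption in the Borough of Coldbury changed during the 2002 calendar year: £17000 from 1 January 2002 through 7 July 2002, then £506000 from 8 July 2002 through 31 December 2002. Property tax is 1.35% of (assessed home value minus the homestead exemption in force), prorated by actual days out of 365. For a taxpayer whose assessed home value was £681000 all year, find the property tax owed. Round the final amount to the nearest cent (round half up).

1 January – 7 July 2002: 188 days, exemption £17000 → (£681000 − £17000) × 1.35% × 188/365 = £4617.0740
8 July – 31 December 2002: 177 days, exemption £506000 → (£681000 − £506000) × 1.35% × 177/365 = £1145.6507
Total = £5762.7247

£5762.72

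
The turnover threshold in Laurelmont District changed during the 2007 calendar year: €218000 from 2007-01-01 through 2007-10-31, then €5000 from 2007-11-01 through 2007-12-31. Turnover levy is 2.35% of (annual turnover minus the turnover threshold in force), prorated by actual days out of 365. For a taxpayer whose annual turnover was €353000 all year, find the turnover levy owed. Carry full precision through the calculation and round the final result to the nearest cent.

2007-01-01 to 2007-10-31: 304 days, exemption €218000 → (€353000 − €218000) × 2.35% × 304/365 = €2642.3014
2007-11-01 to 2007-12-31: 61 days, exemption €5000 → (€353000 − €5000) × 2.35% × 61/365 = €1366.7342
Total = €4009.0356

€4009.04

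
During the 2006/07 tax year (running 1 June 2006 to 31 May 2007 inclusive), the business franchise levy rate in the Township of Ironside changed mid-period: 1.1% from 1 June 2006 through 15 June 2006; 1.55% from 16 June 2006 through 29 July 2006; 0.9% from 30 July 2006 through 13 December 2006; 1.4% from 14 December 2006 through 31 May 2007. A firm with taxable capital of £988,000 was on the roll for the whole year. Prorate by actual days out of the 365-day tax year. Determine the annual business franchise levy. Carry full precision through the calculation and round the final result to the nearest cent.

£12,034.65

1 June – 15 June 2006: 15 days at 1.1% → £988,000 × 1.1% × 15/365 = £446.6301
16 June – 29 July 2006: 44 days at 1.55% → £988,000 × 1.55% × 44/365 = £1,846.0712
30 July – 13 December 2006: 137 days at 0.9% → £988,000 × 0.9% × 137/365 = £3,337.5452
14 December 2006 – 31 May 2007: 169 days at 1.4% → £988,000 × 1.4% × 169/365 = £6,404.4055
Total = £12,034.6521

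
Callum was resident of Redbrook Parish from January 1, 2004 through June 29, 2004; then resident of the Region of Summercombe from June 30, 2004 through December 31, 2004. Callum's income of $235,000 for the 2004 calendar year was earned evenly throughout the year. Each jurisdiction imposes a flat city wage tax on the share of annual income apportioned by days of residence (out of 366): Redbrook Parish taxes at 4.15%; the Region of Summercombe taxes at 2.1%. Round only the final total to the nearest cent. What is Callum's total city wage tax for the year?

Redbrook Parish, January 1 – June 29, 2004: 181 days → $235,000 × 4.15% × 181/366 = $4,822.9577
The Region of Summercombe, June 30 – December 31, 2004: 185 days → $235,000 × 2.1% × 185/366 = $2,494.4672
Total = $7,317.4249

$7,317.42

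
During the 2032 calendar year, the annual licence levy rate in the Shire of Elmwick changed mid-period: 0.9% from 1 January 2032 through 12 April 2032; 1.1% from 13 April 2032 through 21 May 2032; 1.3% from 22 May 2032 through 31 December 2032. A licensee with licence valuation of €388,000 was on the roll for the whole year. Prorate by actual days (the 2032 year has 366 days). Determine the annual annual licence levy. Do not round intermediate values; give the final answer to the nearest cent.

1 January – 12 April 2032: 103 days at 0.9% → €388,000 × 0.9% × 103/366 = €982.7213
13 April – 21 May 2032: 39 days at 1.1% → €388,000 × 1.1% × 39/366 = €454.7869
22 May – 31 December 2032: 224 days at 1.3% → €388,000 × 1.3% × 224/366 = €3,087.0383
Total = €4,524.5464

€4,524.55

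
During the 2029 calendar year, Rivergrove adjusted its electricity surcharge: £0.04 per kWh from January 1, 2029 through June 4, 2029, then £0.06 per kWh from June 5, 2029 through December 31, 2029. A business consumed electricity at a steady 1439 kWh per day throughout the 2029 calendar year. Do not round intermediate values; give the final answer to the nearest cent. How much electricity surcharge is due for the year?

£27,053.20

January 1 – June 4, 2029: 155 days × 1439 kWh/day = 223,045 kWh at £0.04/kWh → £8,921.80
June 5 – December 31, 2029: 210 days × 1439 kWh/day = 302,190 kWh at £0.06/kWh → £18,131.40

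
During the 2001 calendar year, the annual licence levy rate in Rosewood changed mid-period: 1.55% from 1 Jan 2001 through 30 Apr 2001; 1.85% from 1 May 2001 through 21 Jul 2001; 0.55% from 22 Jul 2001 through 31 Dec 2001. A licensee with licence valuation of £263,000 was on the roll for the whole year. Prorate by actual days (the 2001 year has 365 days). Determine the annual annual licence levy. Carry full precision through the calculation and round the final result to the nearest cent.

£3,079.26

1 Jan – 30 Apr 2001: 120 days at 1.55% → £263,000 × 1.55% × 120/365 = £1,340.2192
1 May – 21 Jul 2001: 82 days at 1.85% → £263,000 × 1.85% × 82/365 = £1,093.0712
22 Jul – 31 Dec 2001: 163 days at 0.55% → £263,000 × 0.55% × 163/365 = £645.9712
Total = £3,079.2616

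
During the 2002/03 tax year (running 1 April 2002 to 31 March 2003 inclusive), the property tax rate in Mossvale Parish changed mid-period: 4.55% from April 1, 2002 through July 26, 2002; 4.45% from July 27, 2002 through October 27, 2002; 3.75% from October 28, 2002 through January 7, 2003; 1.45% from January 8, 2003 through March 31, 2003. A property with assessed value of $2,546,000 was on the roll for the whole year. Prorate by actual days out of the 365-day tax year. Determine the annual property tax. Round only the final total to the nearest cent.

$93,228.94

April 1 – July 26, 2002: 117 days at 4.55% → $2,546,000 × 4.55% × 117/365 = $37,133.2356
July 27 – October 27, 2002: 93 days at 4.45% → $2,546,000 × 4.45% × 93/365 = $28,867.4548
October 28, 2002 – January 7, 2003: 72 days at 3.75% → $2,546,000 × 3.75% × 72/365 = $18,833.4247
January 8 – March 31, 2003: 83 days at 1.45% → $2,546,000 × 1.45% × 83/365 = $8,394.8247
Total = $93,228.9397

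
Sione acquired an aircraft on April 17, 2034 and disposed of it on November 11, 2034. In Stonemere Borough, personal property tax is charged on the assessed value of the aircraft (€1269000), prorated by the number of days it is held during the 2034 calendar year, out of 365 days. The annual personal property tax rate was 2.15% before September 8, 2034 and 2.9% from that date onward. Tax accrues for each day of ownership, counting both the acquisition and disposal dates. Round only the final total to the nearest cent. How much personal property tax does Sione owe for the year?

April 17 – September 7, 2034: 144 days at 2.15% → €1269000 × 2.15% × 144/365 = €10763.9014
September 8 – November 11, 2034: 65 days at 2.9% → €1269000 × 2.9% × 65/365 = €6553.6027
Total = €17317.5041

€17317.50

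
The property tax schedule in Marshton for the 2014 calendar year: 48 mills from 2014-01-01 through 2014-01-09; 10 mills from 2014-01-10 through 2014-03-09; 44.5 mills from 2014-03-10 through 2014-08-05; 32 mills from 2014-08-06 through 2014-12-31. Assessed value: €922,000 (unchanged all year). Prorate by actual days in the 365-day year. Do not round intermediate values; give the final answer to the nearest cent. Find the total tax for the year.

€31,293.69

2014-01-01 to 2014-01-09: 9 days at 48 mills → €922,000 × 4.8% × 9/365 = €1,091.2438
2014-01-10 to 2014-03-09: 59 days at 10 mills → €922,000 × 1% × 59/365 = €1,490.3562
2014-03-10 to 2014-08-05: 149 days at 44.5 mills → €922,000 × 4.45% × 149/365 = €16,748.8247
2014-08-06 to 2014-12-31: 148 days at 32 mills → €922,000 × 3.2% × 148/365 = €11,963.2658
Total = €31,293.6904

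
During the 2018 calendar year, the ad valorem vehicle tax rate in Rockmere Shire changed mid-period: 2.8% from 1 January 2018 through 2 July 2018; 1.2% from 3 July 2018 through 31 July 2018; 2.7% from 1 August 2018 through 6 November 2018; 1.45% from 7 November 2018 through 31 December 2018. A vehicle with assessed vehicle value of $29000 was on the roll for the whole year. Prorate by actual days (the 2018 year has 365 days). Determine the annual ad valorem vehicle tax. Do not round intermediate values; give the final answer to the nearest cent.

$708.35

1 January – 2 July 2018: 183 days at 2.8% → $29000 × 2.8% × 183/365 = $407.1123
3 July – 31 July 2018: 29 days at 1.2% → $29000 × 1.2% × 29/365 = $27.6493
1 August – 6 November 2018: 98 days at 2.7% → $29000 × 2.7% × 98/365 = $210.2301
7 November – 31 December 2018: 55 days at 1.45% → $29000 × 1.45% × 55/365 = $63.3630
Total = $708.3548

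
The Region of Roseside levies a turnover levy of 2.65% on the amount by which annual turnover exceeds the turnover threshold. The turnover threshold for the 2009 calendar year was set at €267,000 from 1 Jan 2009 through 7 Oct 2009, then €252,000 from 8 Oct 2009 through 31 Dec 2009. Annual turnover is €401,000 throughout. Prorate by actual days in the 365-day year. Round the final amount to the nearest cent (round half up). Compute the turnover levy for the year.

1 Jan – 7 Oct 2009: 280 days, exemption €267,000 → (€401,000 − €267,000) × 2.65% × 280/365 = €2,724.0548
8 Oct – 31 Dec 2009: 85 days, exemption €252,000 → (€401,000 − €252,000) × 2.65% × 85/365 = €919.5137
Total = €3,643.5685

€3,643.57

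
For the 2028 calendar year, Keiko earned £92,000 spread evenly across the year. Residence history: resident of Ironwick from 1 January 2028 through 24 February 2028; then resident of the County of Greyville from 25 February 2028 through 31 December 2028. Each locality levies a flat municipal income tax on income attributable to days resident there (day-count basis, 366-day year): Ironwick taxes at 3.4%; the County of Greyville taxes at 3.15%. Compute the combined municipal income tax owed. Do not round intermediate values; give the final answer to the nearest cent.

Ironwick, 1 January – 24 February 2028: 55 days → £92,000 × 3.4% × 55/366 = £470.0546
The County of Greyville, 25 February – 31 December 2028: 311 days → £92,000 × 3.15% × 311/366 = £2,462.5082
Total = £2,932.5628

£2,932.56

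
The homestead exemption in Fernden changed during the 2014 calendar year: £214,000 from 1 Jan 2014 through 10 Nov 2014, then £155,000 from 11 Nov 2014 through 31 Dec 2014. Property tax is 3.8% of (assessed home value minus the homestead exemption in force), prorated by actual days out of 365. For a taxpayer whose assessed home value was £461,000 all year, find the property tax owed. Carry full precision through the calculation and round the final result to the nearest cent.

£9,699.27

1 Jan – 10 Nov 2014: 314 days, exemption £214,000 → (£461,000 − £214,000) × 3.8% × 314/365 = £8,074.5315
11 Nov – 31 Dec 2014: 51 days, exemption £155,000 → (£461,000 − £155,000) × 3.8% × 51/365 = £1,624.7342
Total = £9,699.2658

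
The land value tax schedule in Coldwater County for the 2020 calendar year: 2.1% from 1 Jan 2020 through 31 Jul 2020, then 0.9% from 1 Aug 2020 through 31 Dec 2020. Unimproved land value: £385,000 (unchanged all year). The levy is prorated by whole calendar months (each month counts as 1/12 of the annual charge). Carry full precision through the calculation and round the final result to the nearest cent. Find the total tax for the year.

1 Jan – 31 Jul 2020: 7 months at 2.1% → £385,000 × 2.1% × 7/12 = £4,716.2500
1 Aug – 31 Dec 2020: 5 months at 0.9% → £385,000 × 0.9% × 5/12 = £1,443.7500
Total = £6,160.0000

£6,160.00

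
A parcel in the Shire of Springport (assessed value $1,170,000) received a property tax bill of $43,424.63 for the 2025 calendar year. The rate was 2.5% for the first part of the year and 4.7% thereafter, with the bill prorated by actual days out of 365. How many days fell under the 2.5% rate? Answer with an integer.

Let d = days at the first rate; then 365 − d days at the second rate.
$1,170,000 × [2.5%·d + 4.7%·(365−d)] / 365 = $43,424.63
Solving gives d = 164, so the new rate took effect on June 14, 2025.

164 days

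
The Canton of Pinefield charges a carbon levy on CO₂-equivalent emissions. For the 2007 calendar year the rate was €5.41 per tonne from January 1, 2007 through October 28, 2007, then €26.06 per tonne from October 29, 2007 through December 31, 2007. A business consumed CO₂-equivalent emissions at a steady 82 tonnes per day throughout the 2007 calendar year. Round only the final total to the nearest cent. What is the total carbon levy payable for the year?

€270,292.50

January 1 – October 28, 2007: 301 days × 82 tonnes/day = 24,682 tonnes at €5.41/tonne → €133,529.62
October 29 – December 31, 2007: 64 days × 82 tonnes/day = 5,248 tonnes at €26.06/tonne → €136,762.88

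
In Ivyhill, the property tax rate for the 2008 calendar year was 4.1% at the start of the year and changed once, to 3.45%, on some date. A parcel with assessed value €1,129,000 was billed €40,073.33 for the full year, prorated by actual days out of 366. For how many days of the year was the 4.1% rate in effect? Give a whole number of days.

56 days

Let d = days at the first rate; then 366 − d days at the second rate.
€1,129,000 × [4.1%·d + 3.45%·(366−d)] / 366 = €40,073.33
Solving gives d = 56, so the new rate took effect on 26 Feb 2008.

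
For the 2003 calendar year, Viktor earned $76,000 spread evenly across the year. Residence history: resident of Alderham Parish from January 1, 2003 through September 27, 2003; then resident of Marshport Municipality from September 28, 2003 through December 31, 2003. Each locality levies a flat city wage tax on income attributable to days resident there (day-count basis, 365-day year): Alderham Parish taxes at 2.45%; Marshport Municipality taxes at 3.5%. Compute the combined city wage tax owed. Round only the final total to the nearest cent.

$2,069.70

Alderham Parish, January 1 – September 27, 2003: 270 days → $76,000 × 2.45% × 270/365 = $1,377.3699
Marshport Municipality, September 28 – December 31, 2003: 95 days → $76,000 × 3.5% × 95/365 = $692.3288
Total = $2,069.6986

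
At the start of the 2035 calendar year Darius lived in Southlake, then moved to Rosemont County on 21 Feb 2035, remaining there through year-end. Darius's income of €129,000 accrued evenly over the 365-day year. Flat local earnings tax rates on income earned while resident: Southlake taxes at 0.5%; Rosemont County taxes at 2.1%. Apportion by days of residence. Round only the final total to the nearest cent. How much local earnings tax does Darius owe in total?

Southlake, 1 Jan – 20 Feb 2035: 51 days → €129,000 × 0.5% × 51/365 = €90.1233
Rosemont County, 21 Feb – 31 Dec 2035: 314 days → €129,000 × 2.1% × 314/365 = €2,330.4822
Total = €2,420.6055

€2,420.61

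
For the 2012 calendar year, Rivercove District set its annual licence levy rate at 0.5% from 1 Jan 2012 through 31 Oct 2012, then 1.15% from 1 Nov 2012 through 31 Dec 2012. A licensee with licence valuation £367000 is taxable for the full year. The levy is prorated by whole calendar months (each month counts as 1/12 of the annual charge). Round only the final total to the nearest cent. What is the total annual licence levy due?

£2232.58

1 Jan – 31 Oct 2012: 10 months at 0.5% → £367000 × 0.5% × 10/12 = £1529.1667
1 Nov – 31 Dec 2012: 2 months at 1.15% → £367000 × 1.15% × 2/12 = £703.4167
Total = £2232.5833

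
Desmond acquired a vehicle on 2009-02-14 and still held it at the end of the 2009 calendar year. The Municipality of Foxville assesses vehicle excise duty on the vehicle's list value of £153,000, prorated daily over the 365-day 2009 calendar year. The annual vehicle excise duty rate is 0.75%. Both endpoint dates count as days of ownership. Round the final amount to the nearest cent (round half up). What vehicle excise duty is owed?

£1,009.17

Days held (2009-02-14 to 2009-12-31): 321 out of 365
Tax = £153,000 × 0.75% × 321/365 = £1,009.1712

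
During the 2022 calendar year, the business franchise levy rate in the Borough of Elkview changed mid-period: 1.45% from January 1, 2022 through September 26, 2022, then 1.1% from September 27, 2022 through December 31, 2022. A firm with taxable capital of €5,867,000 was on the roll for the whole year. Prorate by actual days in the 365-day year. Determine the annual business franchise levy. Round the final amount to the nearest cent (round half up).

January 1 – September 26, 2022: 269 days at 1.45% → €5,867,000 × 1.45% × 269/365 = €62,696.5301
September 27 – December 31, 2022: 96 days at 1.1% → €5,867,000 × 1.1% × 96/365 = €16,974.1151
Total = €79,670.6452

€79,670.65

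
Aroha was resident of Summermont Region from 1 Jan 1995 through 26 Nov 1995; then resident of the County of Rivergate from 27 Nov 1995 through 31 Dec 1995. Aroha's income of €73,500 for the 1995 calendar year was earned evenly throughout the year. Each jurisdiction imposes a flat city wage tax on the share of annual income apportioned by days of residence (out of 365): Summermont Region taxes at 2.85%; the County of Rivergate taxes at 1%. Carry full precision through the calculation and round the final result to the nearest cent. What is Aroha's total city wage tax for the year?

€1,964.36

Summermont Region, 1 Jan – 26 Nov 1995: 330 days → €73,500 × 2.85% × 330/365 = €1,893.8836
The County of Rivergate, 27 Nov – 31 Dec 1995: 35 days → €73,500 × 1% × 35/365 = €70.4795
Total = €1,964.3630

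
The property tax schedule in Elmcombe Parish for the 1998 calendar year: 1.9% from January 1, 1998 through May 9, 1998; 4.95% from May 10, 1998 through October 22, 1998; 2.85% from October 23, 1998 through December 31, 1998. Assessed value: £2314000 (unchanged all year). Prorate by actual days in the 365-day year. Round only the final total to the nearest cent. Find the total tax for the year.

£80279.95

January 1 – May 9, 1998: 129 days at 1.9% → £2314000 × 1.9% × 129/365 = £15538.6685
May 10 – October 22, 1998: 166 days at 4.95% → £2314000 × 4.95% × 166/365 = £52093.5288
October 23 – December 31, 1998: 70 days at 2.85% → £2314000 × 2.85% × 70/365 = £12647.7534
Total = £80279.9507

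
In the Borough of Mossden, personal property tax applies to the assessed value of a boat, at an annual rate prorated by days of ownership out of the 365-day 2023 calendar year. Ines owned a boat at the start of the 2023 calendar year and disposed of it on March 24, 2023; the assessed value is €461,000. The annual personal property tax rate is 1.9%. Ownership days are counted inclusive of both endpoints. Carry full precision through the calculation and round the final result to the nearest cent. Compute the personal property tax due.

Days held (January 1 – March 24, 2023): 83 out of 365
Tax = €461,000 × 1.9% × 83/365 = €1,991.7726

€1,991.77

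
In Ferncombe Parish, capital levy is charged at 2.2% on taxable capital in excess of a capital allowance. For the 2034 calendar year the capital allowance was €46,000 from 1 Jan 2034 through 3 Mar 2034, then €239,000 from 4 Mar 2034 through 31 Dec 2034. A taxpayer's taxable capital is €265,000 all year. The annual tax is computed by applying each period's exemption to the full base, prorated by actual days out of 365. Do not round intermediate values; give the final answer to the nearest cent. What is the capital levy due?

1 Jan – 3 Mar 2034: 62 days, exemption €46,000 → (€265,000 − €46,000) × 2.2% × 62/365 = €818.4000
4 Mar – 31 Dec 2034: 303 days, exemption €239,000 → (€265,000 − €239,000) × 2.2% × 303/365 = €474.8384
Total = €1,293.2384

€1,293.24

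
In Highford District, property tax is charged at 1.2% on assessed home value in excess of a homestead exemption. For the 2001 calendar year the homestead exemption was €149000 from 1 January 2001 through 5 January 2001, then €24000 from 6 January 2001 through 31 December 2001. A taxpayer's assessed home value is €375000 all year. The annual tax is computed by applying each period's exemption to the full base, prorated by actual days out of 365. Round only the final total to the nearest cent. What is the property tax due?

1 January – 5 January 2001: 5 days, exemption €149000 → (€375000 − €149000) × 1.2% × 5/365 = €37.1507
6 January – 31 December 2001: 360 days, exemption €24000 → (€375000 − €24000) × 1.2% × 360/365 = €4154.3014
Total = €4191.4521

€4191.45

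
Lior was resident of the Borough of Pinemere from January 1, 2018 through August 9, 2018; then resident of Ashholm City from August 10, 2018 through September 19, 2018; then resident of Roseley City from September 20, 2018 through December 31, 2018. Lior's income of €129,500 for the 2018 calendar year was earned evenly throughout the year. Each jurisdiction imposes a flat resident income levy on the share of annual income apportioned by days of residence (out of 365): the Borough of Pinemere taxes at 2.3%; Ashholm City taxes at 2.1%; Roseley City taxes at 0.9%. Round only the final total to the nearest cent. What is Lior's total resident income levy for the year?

€2,437.79

The Borough of Pinemere, January 1 – August 9, 2018: 221 days → €129,500 × 2.3% × 221/365 = €1,803.4205
Ashholm City, August 10 – September 19, 2018: 41 days → €129,500 × 2.1% × 41/365 = €305.4781
Roseley City, September 20 – December 31, 2018: 103 days → €129,500 × 0.9% × 103/365 = €328.8945
Total = €2,437.7932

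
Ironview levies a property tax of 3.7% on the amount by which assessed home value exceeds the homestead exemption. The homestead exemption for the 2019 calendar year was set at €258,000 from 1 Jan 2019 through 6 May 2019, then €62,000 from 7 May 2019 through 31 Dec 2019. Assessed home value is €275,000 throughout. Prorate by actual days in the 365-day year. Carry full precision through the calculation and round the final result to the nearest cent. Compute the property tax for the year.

1 Jan – 6 May 2019: 126 days, exemption €258,000 → (€275,000 − €258,000) × 3.7% × 126/365 = €217.1342
7 May – 31 Dec 2019: 239 days, exemption €62,000 → (€275,000 − €62,000) × 3.7% × 239/365 = €5,160.4356
Total = €5,377.5699

€5,377.57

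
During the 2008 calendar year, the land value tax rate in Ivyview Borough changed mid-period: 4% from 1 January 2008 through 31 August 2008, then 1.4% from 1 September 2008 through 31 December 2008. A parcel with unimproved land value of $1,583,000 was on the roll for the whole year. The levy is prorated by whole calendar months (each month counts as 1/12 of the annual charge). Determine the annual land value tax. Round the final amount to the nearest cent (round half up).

1 January – 31 August 2008: 8 months at 4% → $1,583,000 × 4% × 8/12 = $42,213.3333
1 September – 31 December 2008: 4 months at 1.4% → $1,583,000 × 1.4% × 4/12 = $7,387.3333
Total = $49,600.6667

$49,600.67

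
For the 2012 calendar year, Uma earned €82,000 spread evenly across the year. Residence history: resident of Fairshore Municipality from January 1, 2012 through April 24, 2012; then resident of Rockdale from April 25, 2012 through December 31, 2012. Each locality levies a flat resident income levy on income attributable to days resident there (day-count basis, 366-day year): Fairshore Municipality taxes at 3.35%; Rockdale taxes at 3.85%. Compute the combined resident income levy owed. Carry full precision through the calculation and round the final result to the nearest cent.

Fairshore Municipality, January 1 – April 24, 2012: 115 days → €82,000 × 3.35% × 115/366 = €863.1284
Rockdale, April 25 – December 31, 2012: 251 days → €82,000 × 3.85% × 251/366 = €2,165.0464
Total = €3,028.1749

€3,028.17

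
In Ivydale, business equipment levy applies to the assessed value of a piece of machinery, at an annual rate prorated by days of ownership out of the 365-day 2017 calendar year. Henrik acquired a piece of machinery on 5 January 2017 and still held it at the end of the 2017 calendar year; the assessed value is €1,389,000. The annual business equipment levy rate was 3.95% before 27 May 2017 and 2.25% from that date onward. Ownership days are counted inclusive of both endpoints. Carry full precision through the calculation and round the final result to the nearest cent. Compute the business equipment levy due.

5 January – 26 May 2017: 142 days at 3.95% → €1,389,000 × 3.95% × 142/365 = €21,344.9342
27 May – 31 December 2017: 219 days at 2.25% → €1,389,000 × 2.25% × 219/365 = €18,751.5000
Total = €40,096.4342

€40,096.43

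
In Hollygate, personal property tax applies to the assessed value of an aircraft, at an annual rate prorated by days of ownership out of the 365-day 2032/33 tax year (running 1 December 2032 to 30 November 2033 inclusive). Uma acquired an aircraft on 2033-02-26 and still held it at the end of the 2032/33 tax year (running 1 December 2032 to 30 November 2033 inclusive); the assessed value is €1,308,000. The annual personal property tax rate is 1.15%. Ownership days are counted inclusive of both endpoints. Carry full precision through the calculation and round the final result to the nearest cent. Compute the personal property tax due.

€11,456.65

Days held (2033-02-26 to 2033-11-30): 278 out of 365
Tax = €1,308,000 × 1.15% × 278/365 = €11,456.6466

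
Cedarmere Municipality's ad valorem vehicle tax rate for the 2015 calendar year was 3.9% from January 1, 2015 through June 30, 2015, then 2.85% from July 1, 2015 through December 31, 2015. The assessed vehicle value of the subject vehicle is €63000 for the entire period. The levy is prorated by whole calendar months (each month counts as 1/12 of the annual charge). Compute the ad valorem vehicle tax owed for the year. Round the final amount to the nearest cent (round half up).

€2126.25

January 1 – June 30, 2015: 6 months at 3.9% → €63000 × 3.9% × 6/12 = €1228.5000
July 1 – December 31, 2015: 6 months at 2.85% → €63000 × 2.85% × 6/12 = €897.7500
Total = €2126.2500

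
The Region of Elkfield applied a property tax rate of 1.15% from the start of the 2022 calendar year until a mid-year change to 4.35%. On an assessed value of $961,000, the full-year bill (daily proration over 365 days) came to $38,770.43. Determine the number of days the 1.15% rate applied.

36 days

Let d = days at the first rate; then 365 − d days at the second rate.
$961,000 × [1.15%·d + 4.35%·(365−d)] / 365 = $38,770.43
Solving gives d = 36, so the new rate took effect on February 6, 2022.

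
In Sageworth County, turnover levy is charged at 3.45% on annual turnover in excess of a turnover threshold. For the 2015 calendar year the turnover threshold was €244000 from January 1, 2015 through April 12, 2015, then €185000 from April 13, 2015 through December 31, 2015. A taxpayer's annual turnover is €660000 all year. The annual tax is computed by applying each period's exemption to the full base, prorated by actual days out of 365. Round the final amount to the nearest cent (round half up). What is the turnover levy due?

January 1 – April 12, 2015: 102 days, exemption €244000 → (€660000 − €244000) × 3.45% × 102/365 = €4010.6959
April 13 – December 31, 2015: 263 days, exemption €185000 → (€660000 − €185000) × 3.45% × 263/365 = €11807.9795
Total = €15818.6753

€15818.68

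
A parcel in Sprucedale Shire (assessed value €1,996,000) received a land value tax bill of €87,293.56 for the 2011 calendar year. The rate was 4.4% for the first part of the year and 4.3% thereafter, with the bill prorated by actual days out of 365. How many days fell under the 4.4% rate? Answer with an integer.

268 days

Let d = days at the first rate; then 365 − d days at the second rate.
€1,996,000 × [4.4%·d + 4.3%·(365−d)] / 365 = €87,293.56
Solving gives d = 268, so the new rate took effect on September 26, 2011.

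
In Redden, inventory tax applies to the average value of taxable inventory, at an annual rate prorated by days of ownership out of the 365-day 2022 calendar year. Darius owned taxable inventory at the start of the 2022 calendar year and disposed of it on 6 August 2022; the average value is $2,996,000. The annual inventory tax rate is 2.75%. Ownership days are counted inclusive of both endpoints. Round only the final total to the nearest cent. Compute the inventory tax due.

$49,208.27

Days held (1 January – 6 August 2022): 218 out of 365
Tax = $2,996,000 × 2.75% × 218/365 = $49,208.2740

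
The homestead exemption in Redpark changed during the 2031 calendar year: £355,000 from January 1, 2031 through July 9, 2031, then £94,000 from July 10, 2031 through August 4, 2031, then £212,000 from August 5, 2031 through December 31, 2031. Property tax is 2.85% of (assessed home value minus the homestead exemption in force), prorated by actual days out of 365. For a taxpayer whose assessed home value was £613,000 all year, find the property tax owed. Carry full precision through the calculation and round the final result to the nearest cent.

£9,546.56

January 1 – July 9, 2031: 190 days, exemption £355,000 → (£613,000 − £355,000) × 2.85% × 190/365 = £3,827.5890
July 10 – August 4, 2031: 26 days, exemption £94,000 → (£613,000 − £94,000) × 2.85% × 26/365 = £1,053.6411
August 5 – December 31, 2031: 149 days, exemption £212,000 → (£613,000 − £212,000) × 2.85% × 149/365 = £4,665.3329
Total = £9,546.5630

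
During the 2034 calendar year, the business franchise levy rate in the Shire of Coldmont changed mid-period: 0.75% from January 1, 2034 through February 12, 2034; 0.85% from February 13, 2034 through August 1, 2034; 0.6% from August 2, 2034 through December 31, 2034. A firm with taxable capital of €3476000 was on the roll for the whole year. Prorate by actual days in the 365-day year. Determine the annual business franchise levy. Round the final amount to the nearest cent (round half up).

€25517.65

January 1 – February 12, 2034: 43 days at 0.75% → €3476000 × 0.75% × 43/365 = €3071.2603
February 13 – August 1, 2034: 170 days at 0.85% → €3476000 × 0.85% × 170/365 = €13761.1507
August 2 – December 31, 2034: 152 days at 0.6% → €3476000 × 0.6% × 152/365 = €8685.2384
Total = €25517.6493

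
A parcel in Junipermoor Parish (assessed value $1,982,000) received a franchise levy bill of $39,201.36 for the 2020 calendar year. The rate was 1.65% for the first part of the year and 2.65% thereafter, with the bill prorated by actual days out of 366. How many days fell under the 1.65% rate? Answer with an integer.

246 days

Let d = days at the first rate; then 366 − d days at the second rate.
$1,982,000 × [1.65%·d + 2.65%·(366−d)] / 366 = $39,201.36
Solving gives d = 246, so the new rate took effect on September 3, 2020.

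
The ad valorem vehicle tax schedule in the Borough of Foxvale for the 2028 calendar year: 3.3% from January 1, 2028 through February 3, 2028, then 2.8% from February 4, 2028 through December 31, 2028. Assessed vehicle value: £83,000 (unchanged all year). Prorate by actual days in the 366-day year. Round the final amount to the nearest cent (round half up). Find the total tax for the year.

January 1 – February 3, 2028: 34 days at 3.3% → £83,000 × 3.3% × 34/366 = £254.4426
February 4 – December 31, 2028: 332 days at 2.8% → £83,000 × 2.8% × 332/366 = £2,108.1093
Total = £2,362.5519

£2,362.55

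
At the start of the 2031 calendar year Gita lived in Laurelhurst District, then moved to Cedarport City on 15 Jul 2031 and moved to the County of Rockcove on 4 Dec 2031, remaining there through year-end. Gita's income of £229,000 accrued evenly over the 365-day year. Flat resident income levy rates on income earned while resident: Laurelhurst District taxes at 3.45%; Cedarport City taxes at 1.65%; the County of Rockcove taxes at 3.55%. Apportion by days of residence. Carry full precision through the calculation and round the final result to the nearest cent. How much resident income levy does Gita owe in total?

£6,314.44

Laurelhurst District, 1 Jan – 14 Jul 2031: 195 days → £229,000 × 3.45% × 195/365 = £4,220.8151
Cedarport City, 15 Jul – 3 Dec 2031: 142 days → £229,000 × 1.65% × 142/365 = £1,469.9918
The County of Rockcove, 4 Dec – 31 Dec 2031: 28 days → £229,000 × 3.55% × 28/365 = £623.6329
Total = £6,314.4397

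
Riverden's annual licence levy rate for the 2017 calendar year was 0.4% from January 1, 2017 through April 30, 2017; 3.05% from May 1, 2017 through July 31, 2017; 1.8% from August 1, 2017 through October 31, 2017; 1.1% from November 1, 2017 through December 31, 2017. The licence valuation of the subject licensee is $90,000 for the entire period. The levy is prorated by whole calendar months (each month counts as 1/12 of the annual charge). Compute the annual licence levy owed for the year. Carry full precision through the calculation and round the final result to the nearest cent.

$1,376.25

January 1 – April 30, 2017: 4 months at 0.4% → $90,000 × 0.4% × 4/12 = $120.0000
May 1 – July 31, 2017: 3 months at 3.05% → $90,000 × 3.05% × 3/12 = $686.2500
August 1 – October 31, 2017: 3 months at 1.8% → $90,000 × 1.8% × 3/12 = $405.0000
November 1 – December 31, 2017: 2 months at 1.1% → $90,000 × 1.1% × 2/12 = $165.0000
Total = $1,376.2500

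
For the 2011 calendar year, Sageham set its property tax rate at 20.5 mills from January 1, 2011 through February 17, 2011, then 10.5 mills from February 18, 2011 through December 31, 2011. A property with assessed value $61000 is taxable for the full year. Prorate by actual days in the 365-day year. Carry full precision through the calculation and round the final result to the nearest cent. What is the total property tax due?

$720.72

January 1 – February 17, 2011: 48 days at 20.5 mills → $61000 × 2.05% × 48/365 = $164.4493
February 18 – December 31, 2011: 317 days at 10.5 mills → $61000 × 1.05% × 317/365 = $556.2699
Total = $720.7192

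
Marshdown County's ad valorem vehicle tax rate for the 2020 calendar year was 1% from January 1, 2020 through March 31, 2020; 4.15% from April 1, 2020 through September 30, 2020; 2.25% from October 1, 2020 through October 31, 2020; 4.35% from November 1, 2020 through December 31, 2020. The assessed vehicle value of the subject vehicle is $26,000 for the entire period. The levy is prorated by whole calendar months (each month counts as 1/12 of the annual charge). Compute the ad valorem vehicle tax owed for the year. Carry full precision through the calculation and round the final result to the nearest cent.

$841.75

January 1 – March 31, 2020: 3 months at 1% → $26,000 × 1% × 3/12 = $65.0000
April 1 – September 30, 2020: 6 months at 4.15% → $26,000 × 4.15% × 6/12 = $539.5000
October 1 – October 31, 2020: 1 month at 2.25% → $26,000 × 2.25% × 1/12 = $48.7500
November 1 – December 31, 2020: 2 months at 4.35% → $26,000 × 4.35% × 2/12 = $188.5000
Total = $841.7500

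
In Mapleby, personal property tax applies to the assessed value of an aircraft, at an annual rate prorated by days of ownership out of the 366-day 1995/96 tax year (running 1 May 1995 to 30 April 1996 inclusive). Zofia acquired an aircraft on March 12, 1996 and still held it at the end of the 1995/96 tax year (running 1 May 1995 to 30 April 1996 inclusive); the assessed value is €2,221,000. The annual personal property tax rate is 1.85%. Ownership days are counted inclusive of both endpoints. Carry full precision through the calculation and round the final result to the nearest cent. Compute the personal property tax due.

Days held (March 12 – April 30, 1996): 50 out of 366
Tax = €2,221,000 × 1.85% × 50/366 = €5,613.1831

€5,613.18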